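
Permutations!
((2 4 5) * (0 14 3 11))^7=(0 11 3 14)(2 4 5)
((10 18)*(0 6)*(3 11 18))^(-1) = (0 6)(3 10 18 11)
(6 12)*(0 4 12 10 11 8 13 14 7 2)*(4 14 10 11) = [14, 1, 0, 3, 12, 5, 11, 2, 13, 9, 4, 8, 6, 10, 7] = (0 14 7 2)(4 12 6 11 8 13 10)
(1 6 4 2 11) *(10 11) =(1 6 4 2 10 11) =[0, 6, 10, 3, 2, 5, 4, 7, 8, 9, 11, 1]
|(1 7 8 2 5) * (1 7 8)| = |(1 8 2 5 7)| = 5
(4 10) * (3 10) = (3 10 4) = [0, 1, 2, 10, 3, 5, 6, 7, 8, 9, 4]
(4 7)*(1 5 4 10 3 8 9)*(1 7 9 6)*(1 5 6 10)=(1 6 5 4 9 7)(3 8 10)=[0, 6, 2, 8, 9, 4, 5, 1, 10, 7, 3]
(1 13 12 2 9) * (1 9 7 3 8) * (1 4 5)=(1 13 12 2 7 3 8 4 5)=[0, 13, 7, 8, 5, 1, 6, 3, 4, 9, 10, 11, 2, 12]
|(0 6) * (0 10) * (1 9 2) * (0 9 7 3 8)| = |(0 6 10 9 2 1 7 3 8)| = 9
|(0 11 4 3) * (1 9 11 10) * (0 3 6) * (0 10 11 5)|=8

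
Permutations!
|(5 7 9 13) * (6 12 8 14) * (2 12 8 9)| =|(2 12 9 13 5 7)(6 8 14)| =6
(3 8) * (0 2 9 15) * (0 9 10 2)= (2 10)(3 8)(9 15)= [0, 1, 10, 8, 4, 5, 6, 7, 3, 15, 2, 11, 12, 13, 14, 9]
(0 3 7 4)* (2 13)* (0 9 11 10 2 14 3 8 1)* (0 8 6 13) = [6, 8, 0, 7, 9, 5, 13, 4, 1, 11, 2, 10, 12, 14, 3] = (0 6 13 14 3 7 4 9 11 10 2)(1 8)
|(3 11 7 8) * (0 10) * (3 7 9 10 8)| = |(0 8 7 3 11 9 10)| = 7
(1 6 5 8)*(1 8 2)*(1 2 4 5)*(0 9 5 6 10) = (0 9 5 4 6 1 10) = [9, 10, 2, 3, 6, 4, 1, 7, 8, 5, 0]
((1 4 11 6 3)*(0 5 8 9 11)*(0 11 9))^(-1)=(0 8 5)(1 3 6 11 4)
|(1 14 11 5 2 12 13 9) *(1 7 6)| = 10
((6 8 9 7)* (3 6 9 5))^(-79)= ((3 6 8 5)(7 9))^(-79)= (3 6 8 5)(7 9)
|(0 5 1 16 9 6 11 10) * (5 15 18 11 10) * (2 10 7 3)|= |(0 15 18 11 5 1 16 9 6 7 3 2 10)|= 13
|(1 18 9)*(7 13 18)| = |(1 7 13 18 9)| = 5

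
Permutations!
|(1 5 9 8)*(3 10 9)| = |(1 5 3 10 9 8)| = 6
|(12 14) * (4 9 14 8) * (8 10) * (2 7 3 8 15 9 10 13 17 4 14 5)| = |(2 7 3 8 14 12 13 17 4 10 15 9 5)| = 13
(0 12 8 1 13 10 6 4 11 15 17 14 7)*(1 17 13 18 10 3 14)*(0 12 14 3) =(0 14 7 12 8 17 1 18 10 6 4 11 15 13) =[14, 18, 2, 3, 11, 5, 4, 12, 17, 9, 6, 15, 8, 0, 7, 13, 16, 1, 10]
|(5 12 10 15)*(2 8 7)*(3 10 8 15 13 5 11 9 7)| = 30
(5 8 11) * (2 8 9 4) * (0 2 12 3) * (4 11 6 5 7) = (0 2 8 6 5 9 11 7 4 12 3) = [2, 1, 8, 0, 12, 9, 5, 4, 6, 11, 10, 7, 3]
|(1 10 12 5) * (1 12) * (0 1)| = 6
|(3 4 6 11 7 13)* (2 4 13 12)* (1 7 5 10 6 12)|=|(1 7)(2 4 12)(3 13)(5 10 6 11)|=12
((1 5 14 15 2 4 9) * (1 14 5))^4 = (2 15 14 9 4)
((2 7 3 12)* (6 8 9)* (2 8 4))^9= (2 7 3 12 8 9 6 4)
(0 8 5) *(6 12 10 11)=(0 8 5)(6 12 10 11)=[8, 1, 2, 3, 4, 0, 12, 7, 5, 9, 11, 6, 10]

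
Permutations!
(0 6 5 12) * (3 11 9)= (0 6 5 12)(3 11 9)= [6, 1, 2, 11, 4, 12, 5, 7, 8, 3, 10, 9, 0]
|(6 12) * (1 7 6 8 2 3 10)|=8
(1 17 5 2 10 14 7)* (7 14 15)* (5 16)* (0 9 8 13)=[9, 17, 10, 3, 4, 2, 6, 1, 13, 8, 15, 11, 12, 0, 14, 7, 5, 16]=(0 9 8 13)(1 17 16 5 2 10 15 7)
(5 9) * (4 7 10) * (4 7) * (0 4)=(0 4)(5 9)(7 10)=[4, 1, 2, 3, 0, 9, 6, 10, 8, 5, 7]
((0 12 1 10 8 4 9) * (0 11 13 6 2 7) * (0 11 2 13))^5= (0 4)(1 2)(6 13)(7 10)(8 11)(9 12)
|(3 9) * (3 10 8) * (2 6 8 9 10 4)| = 7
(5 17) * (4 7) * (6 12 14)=(4 7)(5 17)(6 12 14)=[0, 1, 2, 3, 7, 17, 12, 4, 8, 9, 10, 11, 14, 13, 6, 15, 16, 5]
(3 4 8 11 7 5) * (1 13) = (1 13)(3 4 8 11 7 5) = [0, 13, 2, 4, 8, 3, 6, 5, 11, 9, 10, 7, 12, 1]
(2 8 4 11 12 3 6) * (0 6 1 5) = (0 6 2 8 4 11 12 3 1 5) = [6, 5, 8, 1, 11, 0, 2, 7, 4, 9, 10, 12, 3]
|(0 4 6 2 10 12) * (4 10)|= |(0 10 12)(2 4 6)|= 3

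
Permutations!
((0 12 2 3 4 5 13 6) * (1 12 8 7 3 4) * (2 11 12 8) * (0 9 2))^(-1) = ((1 8 7 3)(2 4 5 13 6 9)(11 12))^(-1) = (1 3 7 8)(2 9 6 13 5 4)(11 12)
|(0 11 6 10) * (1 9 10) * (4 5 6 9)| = |(0 11 9 10)(1 4 5 6)| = 4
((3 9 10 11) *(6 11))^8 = ((3 9 10 6 11))^8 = (3 6 9 11 10)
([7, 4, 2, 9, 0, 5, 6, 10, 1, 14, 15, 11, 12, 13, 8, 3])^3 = [15, 7, 2, 8, 10, 5, 6, 3, 0, 1, 9, 11, 12, 13, 4, 14]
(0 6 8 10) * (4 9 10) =(0 6 8 4 9 10) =[6, 1, 2, 3, 9, 5, 8, 7, 4, 10, 0]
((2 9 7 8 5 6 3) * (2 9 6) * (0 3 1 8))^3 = ((0 3 9 7)(1 8 5 2 6))^3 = (0 7 9 3)(1 2 8 6 5)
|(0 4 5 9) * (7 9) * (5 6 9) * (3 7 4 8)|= |(0 8 3 7 5 4 6 9)|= 8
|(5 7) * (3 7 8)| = |(3 7 5 8)| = 4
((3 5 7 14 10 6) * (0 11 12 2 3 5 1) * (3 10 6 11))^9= (2 10 11 12)(5 7 14 6)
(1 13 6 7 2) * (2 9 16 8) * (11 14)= (1 13 6 7 9 16 8 2)(11 14)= [0, 13, 1, 3, 4, 5, 7, 9, 2, 16, 10, 14, 12, 6, 11, 15, 8]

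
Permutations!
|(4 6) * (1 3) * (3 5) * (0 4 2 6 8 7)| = |(0 4 8 7)(1 5 3)(2 6)| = 12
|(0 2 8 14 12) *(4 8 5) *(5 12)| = 12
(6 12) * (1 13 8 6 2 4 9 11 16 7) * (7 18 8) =[0, 13, 4, 3, 9, 5, 12, 1, 6, 11, 10, 16, 2, 7, 14, 15, 18, 17, 8] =(1 13 7)(2 4 9 11 16 18 8 6 12)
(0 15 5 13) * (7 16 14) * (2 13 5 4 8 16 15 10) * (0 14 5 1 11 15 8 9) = (0 10 2 13 14 7 8 16 5 1 11 15 4 9) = [10, 11, 13, 3, 9, 1, 6, 8, 16, 0, 2, 15, 12, 14, 7, 4, 5]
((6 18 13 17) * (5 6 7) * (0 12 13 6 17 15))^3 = ((0 12 13 15)(5 17 7)(6 18))^3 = (0 15 13 12)(6 18)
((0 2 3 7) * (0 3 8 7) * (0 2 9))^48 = (9)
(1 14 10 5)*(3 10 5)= [0, 14, 2, 10, 4, 1, 6, 7, 8, 9, 3, 11, 12, 13, 5]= (1 14 5)(3 10)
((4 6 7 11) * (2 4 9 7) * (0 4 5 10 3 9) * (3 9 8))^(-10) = ((0 4 6 2 5 10 9 7 11)(3 8))^(-10) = (0 11 7 9 10 5 2 6 4)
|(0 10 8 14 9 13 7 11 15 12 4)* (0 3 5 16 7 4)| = 14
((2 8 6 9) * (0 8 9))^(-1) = (0 6 8)(2 9)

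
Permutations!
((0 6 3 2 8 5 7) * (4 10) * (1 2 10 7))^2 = (0 3 4)(1 8)(2 5)(6 10 7)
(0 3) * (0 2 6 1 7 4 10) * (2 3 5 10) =(0 5 10)(1 7 4 2 6) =[5, 7, 6, 3, 2, 10, 1, 4, 8, 9, 0]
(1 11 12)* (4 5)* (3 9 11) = (1 3 9 11 12)(4 5) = [0, 3, 2, 9, 5, 4, 6, 7, 8, 11, 10, 12, 1]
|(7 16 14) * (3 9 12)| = 3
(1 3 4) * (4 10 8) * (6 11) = (1 3 10 8 4)(6 11) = [0, 3, 2, 10, 1, 5, 11, 7, 4, 9, 8, 6]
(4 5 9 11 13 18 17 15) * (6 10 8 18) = [0, 1, 2, 3, 5, 9, 10, 7, 18, 11, 8, 13, 12, 6, 14, 4, 16, 15, 17] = (4 5 9 11 13 6 10 8 18 17 15)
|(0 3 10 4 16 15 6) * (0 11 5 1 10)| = 8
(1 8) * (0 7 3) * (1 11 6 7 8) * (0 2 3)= [8, 1, 3, 2, 4, 5, 7, 0, 11, 9, 10, 6]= (0 8 11 6 7)(2 3)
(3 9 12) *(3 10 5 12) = (3 9)(5 12 10) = [0, 1, 2, 9, 4, 12, 6, 7, 8, 3, 5, 11, 10]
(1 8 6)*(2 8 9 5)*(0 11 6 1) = (0 11 6)(1 9 5 2 8) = [11, 9, 8, 3, 4, 2, 0, 7, 1, 5, 10, 6]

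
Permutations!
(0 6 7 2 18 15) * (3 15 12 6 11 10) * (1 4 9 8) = [11, 4, 18, 15, 9, 5, 7, 2, 1, 8, 3, 10, 6, 13, 14, 0, 16, 17, 12] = (0 11 10 3 15)(1 4 9 8)(2 18 12 6 7)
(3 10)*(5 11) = (3 10)(5 11) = [0, 1, 2, 10, 4, 11, 6, 7, 8, 9, 3, 5]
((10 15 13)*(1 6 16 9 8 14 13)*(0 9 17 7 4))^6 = ((0 9 8 14 13 10 15 1 6 16 17 7 4))^6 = (0 15 4 10 7 13 17 14 16 8 6 9 1)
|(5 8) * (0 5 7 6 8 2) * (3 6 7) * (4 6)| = 12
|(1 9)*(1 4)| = 3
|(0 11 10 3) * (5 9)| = 4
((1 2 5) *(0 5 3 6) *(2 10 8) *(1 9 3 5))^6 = (0 9 8)(1 3 2)(5 10 6)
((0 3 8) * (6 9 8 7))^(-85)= ((0 3 7 6 9 8))^(-85)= (0 8 9 6 7 3)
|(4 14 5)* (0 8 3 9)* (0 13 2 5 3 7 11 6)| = 35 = |(0 8 7 11 6)(2 5 4 14 3 9 13)|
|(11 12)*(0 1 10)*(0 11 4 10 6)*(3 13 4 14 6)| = 10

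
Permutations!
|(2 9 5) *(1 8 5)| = |(1 8 5 2 9)| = 5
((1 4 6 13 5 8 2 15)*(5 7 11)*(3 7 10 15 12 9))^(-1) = (1 15 10 13 6 4)(2 8 5 11 7 3 9 12)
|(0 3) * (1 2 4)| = |(0 3)(1 2 4)| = 6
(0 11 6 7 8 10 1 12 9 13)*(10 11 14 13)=(0 14 13)(1 12 9 10)(6 7 8 11)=[14, 12, 2, 3, 4, 5, 7, 8, 11, 10, 1, 6, 9, 0, 13]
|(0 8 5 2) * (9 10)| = 4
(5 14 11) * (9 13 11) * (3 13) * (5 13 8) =[0, 1, 2, 8, 4, 14, 6, 7, 5, 3, 10, 13, 12, 11, 9] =(3 8 5 14 9)(11 13)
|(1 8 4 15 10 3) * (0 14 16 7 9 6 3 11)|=13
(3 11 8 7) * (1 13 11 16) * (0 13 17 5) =[13, 17, 2, 16, 4, 0, 6, 3, 7, 9, 10, 8, 12, 11, 14, 15, 1, 5] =(0 13 11 8 7 3 16 1 17 5)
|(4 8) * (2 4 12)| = 4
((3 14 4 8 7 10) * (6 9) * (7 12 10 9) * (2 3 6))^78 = (2 7 10 8 14)(3 9 6 12 4)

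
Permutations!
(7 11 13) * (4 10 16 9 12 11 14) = [0, 1, 2, 3, 10, 5, 6, 14, 8, 12, 16, 13, 11, 7, 4, 15, 9] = (4 10 16 9 12 11 13 7 14)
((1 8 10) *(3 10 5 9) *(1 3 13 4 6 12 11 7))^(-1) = (1 7 11 12 6 4 13 9 5 8)(3 10)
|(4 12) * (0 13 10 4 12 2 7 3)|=7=|(0 13 10 4 2 7 3)|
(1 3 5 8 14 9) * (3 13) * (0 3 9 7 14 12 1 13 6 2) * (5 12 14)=(0 3 12 1 6 2)(5 8 14 7)(9 13)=[3, 6, 0, 12, 4, 8, 2, 5, 14, 13, 10, 11, 1, 9, 7]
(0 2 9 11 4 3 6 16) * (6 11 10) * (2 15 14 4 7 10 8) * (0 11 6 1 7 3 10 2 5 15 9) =[9, 7, 0, 6, 10, 15, 16, 2, 5, 8, 1, 3, 12, 13, 4, 14, 11] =(0 9 8 5 15 14 4 10 1 7 2)(3 6 16 11)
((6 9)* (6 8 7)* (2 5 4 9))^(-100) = ((2 5 4 9 8 7 6))^(-100) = (2 7 9 5 6 8 4)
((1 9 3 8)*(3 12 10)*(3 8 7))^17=(1 12 8 9 10)(3 7)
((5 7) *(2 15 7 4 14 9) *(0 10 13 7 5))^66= (15)(0 13)(7 10)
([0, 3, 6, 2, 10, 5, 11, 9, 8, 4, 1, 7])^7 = [0, 4, 1, 10, 7, 5, 3, 6, 8, 11, 9, 2]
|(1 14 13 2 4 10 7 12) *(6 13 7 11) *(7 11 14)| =21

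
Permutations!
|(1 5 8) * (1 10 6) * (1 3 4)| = 7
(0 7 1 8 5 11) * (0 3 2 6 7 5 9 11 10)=(0 5 10)(1 8 9 11 3 2 6 7)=[5, 8, 6, 2, 4, 10, 7, 1, 9, 11, 0, 3]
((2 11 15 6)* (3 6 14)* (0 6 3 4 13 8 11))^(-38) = (0 6 2)(4 15 8)(11 13 14)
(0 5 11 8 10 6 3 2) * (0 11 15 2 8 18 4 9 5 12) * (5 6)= (0 12)(2 11 18 4 9 6 3 8 10 5 15)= [12, 1, 11, 8, 9, 15, 3, 7, 10, 6, 5, 18, 0, 13, 14, 2, 16, 17, 4]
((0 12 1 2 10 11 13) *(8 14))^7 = (8 14)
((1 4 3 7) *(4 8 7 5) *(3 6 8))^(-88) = (1 4 7 5 8 3 6)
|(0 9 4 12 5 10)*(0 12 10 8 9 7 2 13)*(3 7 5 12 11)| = |(0 5 8 9 4 10 11 3 7 2 13)| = 11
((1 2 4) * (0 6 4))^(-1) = ((0 6 4 1 2))^(-1) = (0 2 1 4 6)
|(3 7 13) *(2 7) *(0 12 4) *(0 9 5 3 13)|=8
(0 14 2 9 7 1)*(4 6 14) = (0 4 6 14 2 9 7 1) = [4, 0, 9, 3, 6, 5, 14, 1, 8, 7, 10, 11, 12, 13, 2]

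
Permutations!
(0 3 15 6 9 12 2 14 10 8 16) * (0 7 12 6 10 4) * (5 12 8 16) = (0 3 15 10 16 7 8 5 12 2 14 4)(6 9) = [3, 1, 14, 15, 0, 12, 9, 8, 5, 6, 16, 11, 2, 13, 4, 10, 7]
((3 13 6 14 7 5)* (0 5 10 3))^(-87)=((0 5)(3 13 6 14 7 10))^(-87)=(0 5)(3 14)(6 10)(7 13)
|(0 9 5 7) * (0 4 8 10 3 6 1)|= |(0 9 5 7 4 8 10 3 6 1)|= 10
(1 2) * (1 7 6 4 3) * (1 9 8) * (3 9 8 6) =(1 2 7 3 8)(4 9 6) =[0, 2, 7, 8, 9, 5, 4, 3, 1, 6]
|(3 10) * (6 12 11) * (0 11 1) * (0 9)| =|(0 11 6 12 1 9)(3 10)| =6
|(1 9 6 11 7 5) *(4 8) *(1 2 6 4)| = |(1 9 4 8)(2 6 11 7 5)| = 20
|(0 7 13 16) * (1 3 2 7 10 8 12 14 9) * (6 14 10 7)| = |(0 7 13 16)(1 3 2 6 14 9)(8 12 10)| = 12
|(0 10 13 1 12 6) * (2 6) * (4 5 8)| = |(0 10 13 1 12 2 6)(4 5 8)| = 21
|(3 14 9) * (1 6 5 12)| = |(1 6 5 12)(3 14 9)| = 12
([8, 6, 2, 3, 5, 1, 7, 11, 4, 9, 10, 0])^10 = (0 4 1 7)(5 6 11 8)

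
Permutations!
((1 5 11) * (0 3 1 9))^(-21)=(0 5)(1 9)(3 11)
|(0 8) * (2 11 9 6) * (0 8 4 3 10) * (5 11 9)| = |(0 4 3 10)(2 9 6)(5 11)| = 12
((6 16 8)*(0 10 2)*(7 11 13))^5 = (0 2 10)(6 8 16)(7 13 11)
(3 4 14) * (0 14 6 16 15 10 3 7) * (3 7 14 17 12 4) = (0 17 12 4 6 16 15 10 7) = [17, 1, 2, 3, 6, 5, 16, 0, 8, 9, 7, 11, 4, 13, 14, 10, 15, 12]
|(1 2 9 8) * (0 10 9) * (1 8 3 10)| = 3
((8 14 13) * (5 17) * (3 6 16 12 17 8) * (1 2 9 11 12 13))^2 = (1 9 12 5 14 2 11 17 8)(3 16)(6 13)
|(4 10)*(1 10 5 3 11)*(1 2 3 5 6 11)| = |(1 10 4 6 11 2 3)| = 7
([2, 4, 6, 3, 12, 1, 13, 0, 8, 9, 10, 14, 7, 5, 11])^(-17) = [2, 4, 6, 3, 12, 1, 13, 0, 8, 9, 10, 14, 7, 5, 11]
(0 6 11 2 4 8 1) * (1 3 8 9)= [6, 0, 4, 8, 9, 5, 11, 7, 3, 1, 10, 2]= (0 6 11 2 4 9 1)(3 8)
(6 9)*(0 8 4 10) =(0 8 4 10)(6 9) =[8, 1, 2, 3, 10, 5, 9, 7, 4, 6, 0]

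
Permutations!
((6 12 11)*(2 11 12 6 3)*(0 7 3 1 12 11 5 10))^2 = (0 3 5)(1 11 12)(2 10 7)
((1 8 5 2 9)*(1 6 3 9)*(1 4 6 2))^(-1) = (1 5 8)(2 9 3 6 4)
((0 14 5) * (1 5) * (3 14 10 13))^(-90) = (0 10 13 3 14 1 5)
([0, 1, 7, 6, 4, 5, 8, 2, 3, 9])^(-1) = [0, 1, 7, 8, 4, 5, 3, 2, 6, 9]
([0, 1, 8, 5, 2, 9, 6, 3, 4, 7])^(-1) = [0, 1, 4, 7, 8, 3, 6, 9, 2, 5]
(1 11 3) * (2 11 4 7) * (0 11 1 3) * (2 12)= (0 11)(1 4 7 12 2)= [11, 4, 1, 3, 7, 5, 6, 12, 8, 9, 10, 0, 2]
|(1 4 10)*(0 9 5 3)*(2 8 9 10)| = 9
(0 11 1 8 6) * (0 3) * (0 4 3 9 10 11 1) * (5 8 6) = [1, 6, 2, 4, 3, 8, 9, 7, 5, 10, 11, 0] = (0 1 6 9 10 11)(3 4)(5 8)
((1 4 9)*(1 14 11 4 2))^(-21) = (1 2)(4 11 14 9)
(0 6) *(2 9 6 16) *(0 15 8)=[16, 1, 9, 3, 4, 5, 15, 7, 0, 6, 10, 11, 12, 13, 14, 8, 2]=(0 16 2 9 6 15 8)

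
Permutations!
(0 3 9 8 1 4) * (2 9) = [3, 4, 9, 2, 0, 5, 6, 7, 1, 8] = (0 3 2 9 8 1 4)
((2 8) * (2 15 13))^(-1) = (2 13 15 8)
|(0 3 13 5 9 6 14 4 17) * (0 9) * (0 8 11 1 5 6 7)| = |(0 3 13 6 14 4 17 9 7)(1 5 8 11)| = 36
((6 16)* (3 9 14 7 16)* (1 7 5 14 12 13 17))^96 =(1 12 6)(3 7 13)(9 16 17)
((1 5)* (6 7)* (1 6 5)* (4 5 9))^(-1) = ((4 5 6 7 9))^(-1) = (4 9 7 6 5)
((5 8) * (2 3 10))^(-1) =((2 3 10)(5 8))^(-1) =(2 10 3)(5 8)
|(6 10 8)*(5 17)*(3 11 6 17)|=7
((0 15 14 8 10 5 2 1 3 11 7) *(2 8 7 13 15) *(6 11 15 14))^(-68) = (0 1 15 11 14)(2 3 6 13 7)(5 8 10)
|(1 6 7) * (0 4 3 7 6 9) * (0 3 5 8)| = |(0 4 5 8)(1 9 3 7)| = 4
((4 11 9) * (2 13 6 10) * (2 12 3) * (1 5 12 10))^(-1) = ((1 5 12 3 2 13 6)(4 11 9))^(-1) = (1 6 13 2 3 12 5)(4 9 11)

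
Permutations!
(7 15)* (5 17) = (5 17)(7 15) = [0, 1, 2, 3, 4, 17, 6, 15, 8, 9, 10, 11, 12, 13, 14, 7, 16, 5]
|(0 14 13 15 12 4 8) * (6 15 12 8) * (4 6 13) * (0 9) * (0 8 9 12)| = |(0 14 4 13)(6 15 9 8 12)| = 20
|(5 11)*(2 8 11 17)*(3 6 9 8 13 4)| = |(2 13 4 3 6 9 8 11 5 17)| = 10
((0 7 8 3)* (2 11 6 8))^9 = ((0 7 2 11 6 8 3))^9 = (0 2 6 3 7 11 8)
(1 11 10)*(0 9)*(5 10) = (0 9)(1 11 5 10) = [9, 11, 2, 3, 4, 10, 6, 7, 8, 0, 1, 5]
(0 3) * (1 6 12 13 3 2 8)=[2, 6, 8, 0, 4, 5, 12, 7, 1, 9, 10, 11, 13, 3]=(0 2 8 1 6 12 13 3)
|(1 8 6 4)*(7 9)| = 4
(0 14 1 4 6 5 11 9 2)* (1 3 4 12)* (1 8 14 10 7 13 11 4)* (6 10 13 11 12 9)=(0 13 12 8 14 3 1 9 2)(4 10 7 11 6 5)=[13, 9, 0, 1, 10, 4, 5, 11, 14, 2, 7, 6, 8, 12, 3]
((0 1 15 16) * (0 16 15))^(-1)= ((16)(0 1))^(-1)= (16)(0 1)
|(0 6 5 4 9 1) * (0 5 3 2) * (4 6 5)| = 15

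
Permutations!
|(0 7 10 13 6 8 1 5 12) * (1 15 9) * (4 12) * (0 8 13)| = 42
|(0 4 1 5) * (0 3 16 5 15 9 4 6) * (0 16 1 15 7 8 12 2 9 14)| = 14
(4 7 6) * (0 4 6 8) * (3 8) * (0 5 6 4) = (3 8 5 6 4 7) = [0, 1, 2, 8, 7, 6, 4, 3, 5]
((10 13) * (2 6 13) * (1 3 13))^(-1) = ((1 3 13 10 2 6))^(-1) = (1 6 2 10 13 3)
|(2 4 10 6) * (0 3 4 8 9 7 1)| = |(0 3 4 10 6 2 8 9 7 1)| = 10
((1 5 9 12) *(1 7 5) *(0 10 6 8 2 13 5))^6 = ((0 10 6 8 2 13 5 9 12 7))^6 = (0 5 6 12 2)(7 13 10 9 8)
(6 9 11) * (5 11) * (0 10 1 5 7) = [10, 5, 2, 3, 4, 11, 9, 0, 8, 7, 1, 6] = (0 10 1 5 11 6 9 7)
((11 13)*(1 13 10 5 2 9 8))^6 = ((1 13 11 10 5 2 9 8))^6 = (1 9 5 11)(2 10 13 8)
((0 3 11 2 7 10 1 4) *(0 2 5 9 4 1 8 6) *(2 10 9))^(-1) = (0 6 8 10 4 9 7 2 5 11 3)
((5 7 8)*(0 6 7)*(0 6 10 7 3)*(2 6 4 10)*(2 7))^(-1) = ((0 7 8 5 4 10 2 6 3))^(-1) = (0 3 6 2 10 4 5 8 7)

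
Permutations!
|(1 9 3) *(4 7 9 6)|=6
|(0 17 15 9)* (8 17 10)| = 6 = |(0 10 8 17 15 9)|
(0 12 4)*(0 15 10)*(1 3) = (0 12 4 15 10)(1 3) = [12, 3, 2, 1, 15, 5, 6, 7, 8, 9, 0, 11, 4, 13, 14, 10]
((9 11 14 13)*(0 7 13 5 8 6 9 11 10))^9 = ((0 7 13 11 14 5 8 6 9 10))^9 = (0 10 9 6 8 5 14 11 13 7)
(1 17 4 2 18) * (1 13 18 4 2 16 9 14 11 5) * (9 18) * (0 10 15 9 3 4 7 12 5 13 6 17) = (0 10 15 9 14 11 13 3 4 16 18 6 17 2 7 12 5 1) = [10, 0, 7, 4, 16, 1, 17, 12, 8, 14, 15, 13, 5, 3, 11, 9, 18, 2, 6]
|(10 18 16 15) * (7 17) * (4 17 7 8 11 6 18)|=9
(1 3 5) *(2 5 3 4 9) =[0, 4, 5, 3, 9, 1, 6, 7, 8, 2] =(1 4 9 2 5)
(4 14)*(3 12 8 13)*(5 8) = (3 12 5 8 13)(4 14) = [0, 1, 2, 12, 14, 8, 6, 7, 13, 9, 10, 11, 5, 3, 4]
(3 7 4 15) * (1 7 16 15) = (1 7 4)(3 16 15) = [0, 7, 2, 16, 1, 5, 6, 4, 8, 9, 10, 11, 12, 13, 14, 3, 15]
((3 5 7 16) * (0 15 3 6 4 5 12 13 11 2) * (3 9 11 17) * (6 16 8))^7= (0 9 2 15 11)(3 17 13 12)(4 7 6 5 8)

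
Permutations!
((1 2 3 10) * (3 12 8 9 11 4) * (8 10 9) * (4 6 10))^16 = ((1 2 12 4 3 9 11 6 10))^16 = (1 6 9 4 2 10 11 3 12)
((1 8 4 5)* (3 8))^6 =(1 3 8 4 5)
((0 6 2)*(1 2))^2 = ((0 6 1 2))^2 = (0 1)(2 6)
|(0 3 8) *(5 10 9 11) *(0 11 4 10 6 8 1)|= 12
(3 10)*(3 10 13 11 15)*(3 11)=(3 13)(11 15)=[0, 1, 2, 13, 4, 5, 6, 7, 8, 9, 10, 15, 12, 3, 14, 11]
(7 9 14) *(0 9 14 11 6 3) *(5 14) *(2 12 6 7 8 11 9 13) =(0 13 2 12 6 3)(5 14 8 11 7) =[13, 1, 12, 0, 4, 14, 3, 5, 11, 9, 10, 7, 6, 2, 8]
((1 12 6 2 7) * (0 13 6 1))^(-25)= (13)(1 12)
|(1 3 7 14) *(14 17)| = |(1 3 7 17 14)| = 5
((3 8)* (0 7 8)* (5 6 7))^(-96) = ((0 5 6 7 8 3))^(-96) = (8)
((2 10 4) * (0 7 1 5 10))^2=(0 1 10 2 7 5 4)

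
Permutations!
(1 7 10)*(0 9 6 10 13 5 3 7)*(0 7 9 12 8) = [12, 7, 2, 9, 4, 3, 10, 13, 0, 6, 1, 11, 8, 5] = (0 12 8)(1 7 13 5 3 9 6 10)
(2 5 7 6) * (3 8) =(2 5 7 6)(3 8) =[0, 1, 5, 8, 4, 7, 2, 6, 3]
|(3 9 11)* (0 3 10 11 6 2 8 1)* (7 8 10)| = |(0 3 9 6 2 10 11 7 8 1)| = 10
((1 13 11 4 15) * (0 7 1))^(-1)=((0 7 1 13 11 4 15))^(-1)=(0 15 4 11 13 1 7)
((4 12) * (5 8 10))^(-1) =(4 12)(5 10 8)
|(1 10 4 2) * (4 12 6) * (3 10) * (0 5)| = |(0 5)(1 3 10 12 6 4 2)| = 14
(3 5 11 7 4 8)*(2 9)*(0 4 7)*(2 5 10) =(0 4 8 3 10 2 9 5 11) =[4, 1, 9, 10, 8, 11, 6, 7, 3, 5, 2, 0]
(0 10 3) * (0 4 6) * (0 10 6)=(0 6 10 3 4)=[6, 1, 2, 4, 0, 5, 10, 7, 8, 9, 3]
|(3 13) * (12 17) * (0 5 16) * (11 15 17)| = |(0 5 16)(3 13)(11 15 17 12)| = 12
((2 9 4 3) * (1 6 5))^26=((1 6 5)(2 9 4 3))^26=(1 5 6)(2 4)(3 9)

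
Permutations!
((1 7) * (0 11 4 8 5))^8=(0 8 11 5 4)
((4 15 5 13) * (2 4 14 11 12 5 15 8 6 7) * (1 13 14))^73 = ((15)(1 13)(2 4 8 6 7)(5 14 11 12))^73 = (15)(1 13)(2 6 4 7 8)(5 14 11 12)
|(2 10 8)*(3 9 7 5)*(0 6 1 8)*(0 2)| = |(0 6 1 8)(2 10)(3 9 7 5)| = 4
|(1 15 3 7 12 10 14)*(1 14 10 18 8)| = |(1 15 3 7 12 18 8)| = 7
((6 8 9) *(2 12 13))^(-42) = (13)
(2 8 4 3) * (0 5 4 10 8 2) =(0 5 4 3)(8 10) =[5, 1, 2, 0, 3, 4, 6, 7, 10, 9, 8]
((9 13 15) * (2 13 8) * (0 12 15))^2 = (0 15 8 13 12 9 2)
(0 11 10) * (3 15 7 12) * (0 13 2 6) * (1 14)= (0 11 10 13 2 6)(1 14)(3 15 7 12)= [11, 14, 6, 15, 4, 5, 0, 12, 8, 9, 13, 10, 3, 2, 1, 7]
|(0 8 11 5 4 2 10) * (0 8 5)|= 7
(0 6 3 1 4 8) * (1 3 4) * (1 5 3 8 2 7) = (0 6 4 2 7 1 5 3 8) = [6, 5, 7, 8, 2, 3, 4, 1, 0]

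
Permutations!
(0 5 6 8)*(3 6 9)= (0 5 9 3 6 8)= [5, 1, 2, 6, 4, 9, 8, 7, 0, 3]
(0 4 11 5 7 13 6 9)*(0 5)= [4, 1, 2, 3, 11, 7, 9, 13, 8, 5, 10, 0, 12, 6]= (0 4 11)(5 7 13 6 9)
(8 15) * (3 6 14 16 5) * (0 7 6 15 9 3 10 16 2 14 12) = [7, 1, 14, 15, 4, 10, 12, 6, 9, 3, 16, 11, 0, 13, 2, 8, 5] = (0 7 6 12)(2 14)(3 15 8 9)(5 10 16)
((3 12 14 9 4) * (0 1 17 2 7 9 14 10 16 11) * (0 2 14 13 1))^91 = (1 13 14 17)(2 7 9 4 3 12 10 16 11)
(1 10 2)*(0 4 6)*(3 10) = [4, 3, 1, 10, 6, 5, 0, 7, 8, 9, 2] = (0 4 6)(1 3 10 2)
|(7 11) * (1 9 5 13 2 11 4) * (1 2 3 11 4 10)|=|(1 9 5 13 3 11 7 10)(2 4)|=8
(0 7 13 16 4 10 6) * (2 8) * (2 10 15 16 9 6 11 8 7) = (0 2 7 13 9 6)(4 15 16)(8 10 11) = [2, 1, 7, 3, 15, 5, 0, 13, 10, 6, 11, 8, 12, 9, 14, 16, 4]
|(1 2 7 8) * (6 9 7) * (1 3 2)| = |(2 6 9 7 8 3)| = 6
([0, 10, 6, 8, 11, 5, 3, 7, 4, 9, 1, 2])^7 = (1 10)(2 6 3 8 4 11)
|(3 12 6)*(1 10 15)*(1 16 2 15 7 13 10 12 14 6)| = 6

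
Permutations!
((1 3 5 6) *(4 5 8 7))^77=(8)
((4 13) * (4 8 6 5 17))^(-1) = ((4 13 8 6 5 17))^(-1) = (4 17 5 6 8 13)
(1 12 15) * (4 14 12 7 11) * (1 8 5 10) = (1 7 11 4 14 12 15 8 5 10) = [0, 7, 2, 3, 14, 10, 6, 11, 5, 9, 1, 4, 15, 13, 12, 8]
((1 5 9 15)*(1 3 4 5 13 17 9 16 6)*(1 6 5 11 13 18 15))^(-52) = (1 15 4 13 9 18 3 11 17)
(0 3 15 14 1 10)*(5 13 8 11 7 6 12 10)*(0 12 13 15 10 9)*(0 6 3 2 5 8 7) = (0 2 5 15 14 1 8 11)(3 10 12 9 6 13 7) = [2, 8, 5, 10, 4, 15, 13, 3, 11, 6, 12, 0, 9, 7, 1, 14]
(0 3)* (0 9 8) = (0 3 9 8) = [3, 1, 2, 9, 4, 5, 6, 7, 0, 8]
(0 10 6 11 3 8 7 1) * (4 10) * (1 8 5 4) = (0 1)(3 5 4 10 6 11)(7 8) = [1, 0, 2, 5, 10, 4, 11, 8, 7, 9, 6, 3]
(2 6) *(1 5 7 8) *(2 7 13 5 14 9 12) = (1 14 9 12 2 6 7 8)(5 13) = [0, 14, 6, 3, 4, 13, 7, 8, 1, 12, 10, 11, 2, 5, 9]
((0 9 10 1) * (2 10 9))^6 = ((0 2 10 1))^6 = (0 10)(1 2)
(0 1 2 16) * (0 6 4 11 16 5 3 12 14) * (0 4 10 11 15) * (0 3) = (0 1 2 5)(3 12 14 4 15)(6 10 11 16) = [1, 2, 5, 12, 15, 0, 10, 7, 8, 9, 11, 16, 14, 13, 4, 3, 6]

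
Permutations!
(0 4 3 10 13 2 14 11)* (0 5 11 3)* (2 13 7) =[4, 1, 14, 10, 0, 11, 6, 2, 8, 9, 7, 5, 12, 13, 3] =(0 4)(2 14 3 10 7)(5 11)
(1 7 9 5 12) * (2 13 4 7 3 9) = (1 3 9 5 12)(2 13 4 7) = [0, 3, 13, 9, 7, 12, 6, 2, 8, 5, 10, 11, 1, 4]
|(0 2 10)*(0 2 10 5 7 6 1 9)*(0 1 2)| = 4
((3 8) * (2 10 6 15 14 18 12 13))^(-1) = ((2 10 6 15 14 18 12 13)(3 8))^(-1) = (2 13 12 18 14 15 6 10)(3 8)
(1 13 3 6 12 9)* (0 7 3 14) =(0 7 3 6 12 9 1 13 14) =[7, 13, 2, 6, 4, 5, 12, 3, 8, 1, 10, 11, 9, 14, 0]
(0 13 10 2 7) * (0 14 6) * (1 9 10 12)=[13, 9, 7, 3, 4, 5, 0, 14, 8, 10, 2, 11, 1, 12, 6]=(0 13 12 1 9 10 2 7 14 6)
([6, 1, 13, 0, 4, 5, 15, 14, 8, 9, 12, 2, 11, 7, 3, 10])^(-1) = (0 3 14 7 13 2 11 12 10 15 6)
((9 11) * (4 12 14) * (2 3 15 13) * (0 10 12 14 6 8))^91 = (0 10 12 6 8)(2 13 15 3)(4 14)(9 11)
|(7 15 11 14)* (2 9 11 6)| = 7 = |(2 9 11 14 7 15 6)|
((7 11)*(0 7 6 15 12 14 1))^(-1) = ((0 7 11 6 15 12 14 1))^(-1) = (0 1 14 12 15 6 11 7)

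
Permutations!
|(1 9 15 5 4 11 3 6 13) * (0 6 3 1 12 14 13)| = 6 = |(0 6)(1 9 15 5 4 11)(12 14 13)|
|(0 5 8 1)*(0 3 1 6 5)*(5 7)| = 4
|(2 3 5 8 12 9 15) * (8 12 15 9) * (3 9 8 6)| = |(2 9 8 15)(3 5 12 6)| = 4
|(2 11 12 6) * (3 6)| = |(2 11 12 3 6)| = 5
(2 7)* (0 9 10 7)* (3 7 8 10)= [9, 1, 0, 7, 4, 5, 6, 2, 10, 3, 8]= (0 9 3 7 2)(8 10)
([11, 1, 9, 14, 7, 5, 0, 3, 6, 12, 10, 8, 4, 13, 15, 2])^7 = [6, 1, 15, 7, 12, 5, 8, 4, 11, 2, 10, 0, 9, 13, 3, 14]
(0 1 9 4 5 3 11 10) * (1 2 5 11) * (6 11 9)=(0 2 5 3 1 6 11 10)(4 9)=[2, 6, 5, 1, 9, 3, 11, 7, 8, 4, 0, 10]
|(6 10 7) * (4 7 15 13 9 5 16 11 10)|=|(4 7 6)(5 16 11 10 15 13 9)|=21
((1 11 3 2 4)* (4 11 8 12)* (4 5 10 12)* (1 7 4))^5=(1 8)(2 3 11)(4 7)(5 12 10)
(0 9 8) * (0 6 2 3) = [9, 1, 3, 0, 4, 5, 2, 7, 6, 8] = (0 9 8 6 2 3)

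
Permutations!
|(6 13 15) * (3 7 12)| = 3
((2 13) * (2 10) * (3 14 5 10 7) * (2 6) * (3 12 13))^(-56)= (2 10 14)(3 6 5)(7 12 13)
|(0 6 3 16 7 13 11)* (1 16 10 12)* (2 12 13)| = |(0 6 3 10 13 11)(1 16 7 2 12)| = 30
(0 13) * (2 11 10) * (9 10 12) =(0 13)(2 11 12 9 10) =[13, 1, 11, 3, 4, 5, 6, 7, 8, 10, 2, 12, 9, 0]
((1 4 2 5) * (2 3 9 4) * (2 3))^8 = (1 9 2)(3 4 5)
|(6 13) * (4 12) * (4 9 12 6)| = 6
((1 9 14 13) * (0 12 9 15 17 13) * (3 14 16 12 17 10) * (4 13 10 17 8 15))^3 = ((0 8 15 17 10 3 14)(1 4 13)(9 16 12))^3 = (0 17 14 15 3 8 10)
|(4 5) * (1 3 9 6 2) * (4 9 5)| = 6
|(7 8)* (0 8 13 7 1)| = 6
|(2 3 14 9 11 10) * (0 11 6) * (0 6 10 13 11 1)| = 10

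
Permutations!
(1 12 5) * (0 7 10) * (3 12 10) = (0 7 3 12 5 1 10) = [7, 10, 2, 12, 4, 1, 6, 3, 8, 9, 0, 11, 5]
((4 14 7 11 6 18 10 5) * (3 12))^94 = ((3 12)(4 14 7 11 6 18 10 5))^94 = (4 10 6 7)(5 18 11 14)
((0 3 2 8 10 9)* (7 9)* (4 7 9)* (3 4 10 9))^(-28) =(0 3)(2 4)(7 8)(9 10)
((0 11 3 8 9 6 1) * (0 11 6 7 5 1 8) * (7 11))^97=(0 6 8 9 11 3)(1 7 5)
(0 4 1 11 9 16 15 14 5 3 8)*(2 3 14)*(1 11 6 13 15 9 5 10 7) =(0 4 11 5 14 10 7 1 6 13 15 2 3 8)(9 16) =[4, 6, 3, 8, 11, 14, 13, 1, 0, 16, 7, 5, 12, 15, 10, 2, 9]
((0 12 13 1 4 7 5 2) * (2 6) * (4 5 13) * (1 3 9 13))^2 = (0 4 1 6)(2 12 7 5)(3 13 9)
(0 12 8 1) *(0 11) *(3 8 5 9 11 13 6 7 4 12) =(0 3 8 1 13 6 7 4 12 5 9 11) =[3, 13, 2, 8, 12, 9, 7, 4, 1, 11, 10, 0, 5, 6]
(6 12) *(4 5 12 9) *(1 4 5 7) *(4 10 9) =[0, 10, 2, 3, 7, 12, 4, 1, 8, 5, 9, 11, 6] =(1 10 9 5 12 6 4 7)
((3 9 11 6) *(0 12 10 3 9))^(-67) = (0 12 10 3)(6 11 9)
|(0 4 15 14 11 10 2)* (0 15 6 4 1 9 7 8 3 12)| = 70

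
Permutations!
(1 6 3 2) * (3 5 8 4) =(1 6 5 8 4 3 2) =[0, 6, 1, 2, 3, 8, 5, 7, 4]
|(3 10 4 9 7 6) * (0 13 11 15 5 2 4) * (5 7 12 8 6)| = 14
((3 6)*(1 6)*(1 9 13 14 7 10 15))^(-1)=(1 15 10 7 14 13 9 3 6)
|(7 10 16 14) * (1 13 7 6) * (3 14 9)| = |(1 13 7 10 16 9 3 14 6)| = 9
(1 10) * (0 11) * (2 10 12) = (0 11)(1 12 2 10) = [11, 12, 10, 3, 4, 5, 6, 7, 8, 9, 1, 0, 2]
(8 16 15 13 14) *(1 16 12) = (1 16 15 13 14 8 12) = [0, 16, 2, 3, 4, 5, 6, 7, 12, 9, 10, 11, 1, 14, 8, 13, 15]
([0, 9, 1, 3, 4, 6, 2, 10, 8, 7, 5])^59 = [0, 10, 7, 3, 4, 1, 9, 6, 8, 5, 2]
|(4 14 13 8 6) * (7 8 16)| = |(4 14 13 16 7 8 6)| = 7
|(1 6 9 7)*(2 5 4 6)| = 7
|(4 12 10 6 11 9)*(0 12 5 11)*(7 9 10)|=|(0 12 7 9 4 5 11 10 6)|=9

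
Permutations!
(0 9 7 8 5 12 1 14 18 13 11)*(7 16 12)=[9, 14, 2, 3, 4, 7, 6, 8, 5, 16, 10, 0, 1, 11, 18, 15, 12, 17, 13]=(0 9 16 12 1 14 18 13 11)(5 7 8)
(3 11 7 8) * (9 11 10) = [0, 1, 2, 10, 4, 5, 6, 8, 3, 11, 9, 7] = (3 10 9 11 7 8)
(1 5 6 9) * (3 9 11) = (1 5 6 11 3 9) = [0, 5, 2, 9, 4, 6, 11, 7, 8, 1, 10, 3]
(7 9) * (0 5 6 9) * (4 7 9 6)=[5, 1, 2, 3, 7, 4, 6, 0, 8, 9]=(9)(0 5 4 7)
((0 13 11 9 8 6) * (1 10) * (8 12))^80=(0 9 6 11 8 13 12)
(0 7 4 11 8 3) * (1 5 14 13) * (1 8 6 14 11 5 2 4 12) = (0 7 12 1 2 4 5 11 6 14 13 8 3) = [7, 2, 4, 0, 5, 11, 14, 12, 3, 9, 10, 6, 1, 8, 13]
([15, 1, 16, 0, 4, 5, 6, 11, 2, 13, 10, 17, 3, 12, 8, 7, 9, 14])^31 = (0 14 13 7 2 3 17 9 15 8 12 11 16)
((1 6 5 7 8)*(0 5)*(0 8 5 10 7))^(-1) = (0 5 7 10)(1 8 6)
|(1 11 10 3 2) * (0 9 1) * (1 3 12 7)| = 20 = |(0 9 3 2)(1 11 10 12 7)|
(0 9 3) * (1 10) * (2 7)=(0 9 3)(1 10)(2 7)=[9, 10, 7, 0, 4, 5, 6, 2, 8, 3, 1]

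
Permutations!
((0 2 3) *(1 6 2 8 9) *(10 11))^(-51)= ((0 8 9 1 6 2 3)(10 11))^(-51)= (0 2 1 8 3 6 9)(10 11)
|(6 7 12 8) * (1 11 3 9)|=4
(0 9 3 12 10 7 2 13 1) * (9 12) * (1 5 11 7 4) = (0 12 10 4 1)(2 13 5 11 7)(3 9) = [12, 0, 13, 9, 1, 11, 6, 2, 8, 3, 4, 7, 10, 5]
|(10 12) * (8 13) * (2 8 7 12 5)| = |(2 8 13 7 12 10 5)| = 7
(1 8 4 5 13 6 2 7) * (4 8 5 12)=[0, 5, 7, 3, 12, 13, 2, 1, 8, 9, 10, 11, 4, 6]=(1 5 13 6 2 7)(4 12)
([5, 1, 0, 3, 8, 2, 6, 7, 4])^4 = (8)(0 5 2)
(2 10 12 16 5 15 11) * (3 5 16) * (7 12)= (16)(2 10 7 12 3 5 15 11)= [0, 1, 10, 5, 4, 15, 6, 12, 8, 9, 7, 2, 3, 13, 14, 11, 16]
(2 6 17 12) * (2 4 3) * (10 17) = (2 6 10 17 12 4 3) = [0, 1, 6, 2, 3, 5, 10, 7, 8, 9, 17, 11, 4, 13, 14, 15, 16, 12]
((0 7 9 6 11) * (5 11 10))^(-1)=((0 7 9 6 10 5 11))^(-1)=(0 11 5 10 6 9 7)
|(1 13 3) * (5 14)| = 6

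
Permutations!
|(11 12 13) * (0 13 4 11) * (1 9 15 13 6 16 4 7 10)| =12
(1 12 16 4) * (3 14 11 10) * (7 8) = [0, 12, 2, 14, 1, 5, 6, 8, 7, 9, 3, 10, 16, 13, 11, 15, 4] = (1 12 16 4)(3 14 11 10)(7 8)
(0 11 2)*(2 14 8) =[11, 1, 0, 3, 4, 5, 6, 7, 2, 9, 10, 14, 12, 13, 8] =(0 11 14 8 2)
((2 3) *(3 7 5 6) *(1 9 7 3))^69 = ((1 9 7 5 6)(2 3))^69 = (1 6 5 7 9)(2 3)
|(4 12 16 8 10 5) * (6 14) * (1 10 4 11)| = 4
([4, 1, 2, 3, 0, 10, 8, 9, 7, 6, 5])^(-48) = [0, 1, 2, 3, 4, 5, 6, 7, 8, 9, 10]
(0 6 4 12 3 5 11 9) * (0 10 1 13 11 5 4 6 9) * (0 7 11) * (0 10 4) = (0 9 4 12 3)(1 13 10)(7 11) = [9, 13, 2, 0, 12, 5, 6, 11, 8, 4, 1, 7, 3, 10]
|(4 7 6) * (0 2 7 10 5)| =7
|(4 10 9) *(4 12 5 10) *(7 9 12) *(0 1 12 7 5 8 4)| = 20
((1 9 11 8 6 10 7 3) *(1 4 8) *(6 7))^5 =((1 9 11)(3 4 8 7)(6 10))^5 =(1 11 9)(3 4 8 7)(6 10)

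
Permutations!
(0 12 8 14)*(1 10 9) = (0 12 8 14)(1 10 9) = [12, 10, 2, 3, 4, 5, 6, 7, 14, 1, 9, 11, 8, 13, 0]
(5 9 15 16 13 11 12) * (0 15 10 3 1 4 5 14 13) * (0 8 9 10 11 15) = (1 4 5 10 3)(8 9 11 12 14 13 15 16) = [0, 4, 2, 1, 5, 10, 6, 7, 9, 11, 3, 12, 14, 15, 13, 16, 8]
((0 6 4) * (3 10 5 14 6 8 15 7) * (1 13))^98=(0 6 5 3 15)(4 14 10 7 8)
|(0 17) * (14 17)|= |(0 14 17)|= 3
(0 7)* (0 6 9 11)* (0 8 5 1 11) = (0 7 6 9)(1 11 8 5) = [7, 11, 2, 3, 4, 1, 9, 6, 5, 0, 10, 8]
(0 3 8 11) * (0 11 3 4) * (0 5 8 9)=(11)(0 4 5 8 3 9)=[4, 1, 2, 9, 5, 8, 6, 7, 3, 0, 10, 11]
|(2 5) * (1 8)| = |(1 8)(2 5)| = 2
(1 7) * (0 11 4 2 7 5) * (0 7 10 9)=(0 11 4 2 10 9)(1 5 7)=[11, 5, 10, 3, 2, 7, 6, 1, 8, 0, 9, 4]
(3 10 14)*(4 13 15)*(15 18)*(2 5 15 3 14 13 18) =(2 5 15 4 18 3 10 13) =[0, 1, 5, 10, 18, 15, 6, 7, 8, 9, 13, 11, 12, 2, 14, 4, 16, 17, 3]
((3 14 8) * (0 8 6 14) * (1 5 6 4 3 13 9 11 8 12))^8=(14)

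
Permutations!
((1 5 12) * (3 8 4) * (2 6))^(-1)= (1 12 5)(2 6)(3 4 8)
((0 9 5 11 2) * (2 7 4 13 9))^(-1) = ((0 2)(4 13 9 5 11 7))^(-1) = (0 2)(4 7 11 5 9 13)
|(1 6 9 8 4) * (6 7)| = 6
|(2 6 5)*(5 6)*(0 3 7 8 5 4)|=7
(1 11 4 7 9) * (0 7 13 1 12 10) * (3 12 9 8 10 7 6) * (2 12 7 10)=(0 6 3 7 8 2 12 10)(1 11 4 13)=[6, 11, 12, 7, 13, 5, 3, 8, 2, 9, 0, 4, 10, 1]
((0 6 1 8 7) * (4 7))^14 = ((0 6 1 8 4 7))^14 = (0 1 4)(6 8 7)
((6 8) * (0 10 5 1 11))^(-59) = (0 10 5 1 11)(6 8)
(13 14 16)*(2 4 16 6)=(2 4 16 13 14 6)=[0, 1, 4, 3, 16, 5, 2, 7, 8, 9, 10, 11, 12, 14, 6, 15, 13]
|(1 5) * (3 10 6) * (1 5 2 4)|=3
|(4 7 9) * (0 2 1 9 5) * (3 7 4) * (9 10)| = 8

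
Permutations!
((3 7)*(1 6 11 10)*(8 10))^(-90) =(11)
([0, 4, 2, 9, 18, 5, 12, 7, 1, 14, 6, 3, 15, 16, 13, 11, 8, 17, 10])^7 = [0, 11, 2, 4, 3, 5, 13, 7, 15, 18, 14, 1, 16, 6, 10, 8, 12, 17, 9]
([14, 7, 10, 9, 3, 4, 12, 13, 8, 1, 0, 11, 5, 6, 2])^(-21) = [10, 4, 14, 12, 6, 13, 1, 3, 8, 5, 2, 11, 7, 9, 0]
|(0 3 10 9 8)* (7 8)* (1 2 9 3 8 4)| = 10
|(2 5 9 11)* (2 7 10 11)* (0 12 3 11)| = |(0 12 3 11 7 10)(2 5 9)| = 6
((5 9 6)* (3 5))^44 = (9)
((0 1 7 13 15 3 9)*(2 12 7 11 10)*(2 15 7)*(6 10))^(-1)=((0 1 11 6 10 15 3 9)(2 12)(7 13))^(-1)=(0 9 3 15 10 6 11 1)(2 12)(7 13)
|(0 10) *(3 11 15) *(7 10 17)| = 12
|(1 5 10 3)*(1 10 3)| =|(1 5 3 10)| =4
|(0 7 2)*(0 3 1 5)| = 6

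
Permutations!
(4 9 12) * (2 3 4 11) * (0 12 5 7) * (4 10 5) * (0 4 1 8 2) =(0 12 11)(1 8 2 3 10 5 7 4 9) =[12, 8, 3, 10, 9, 7, 6, 4, 2, 1, 5, 0, 11]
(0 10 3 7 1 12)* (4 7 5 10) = (0 4 7 1 12)(3 5 10) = [4, 12, 2, 5, 7, 10, 6, 1, 8, 9, 3, 11, 0]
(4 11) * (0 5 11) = (0 5 11 4) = [5, 1, 2, 3, 0, 11, 6, 7, 8, 9, 10, 4]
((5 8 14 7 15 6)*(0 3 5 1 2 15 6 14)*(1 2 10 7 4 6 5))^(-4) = (0 10 8 1 5 3 7)(2 15 14 4 6)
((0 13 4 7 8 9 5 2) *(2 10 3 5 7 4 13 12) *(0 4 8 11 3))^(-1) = ((13)(0 12 2 4 8 9 7 11 3 5 10))^(-1) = (13)(0 10 5 3 11 7 9 8 4 2 12)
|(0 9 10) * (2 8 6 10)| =|(0 9 2 8 6 10)| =6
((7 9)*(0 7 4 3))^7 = (0 9 3 7 4)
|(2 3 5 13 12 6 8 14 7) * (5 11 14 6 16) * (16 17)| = 10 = |(2 3 11 14 7)(5 13 12 17 16)(6 8)|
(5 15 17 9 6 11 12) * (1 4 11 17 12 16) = (1 4 11 16)(5 15 12)(6 17 9) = [0, 4, 2, 3, 11, 15, 17, 7, 8, 6, 10, 16, 5, 13, 14, 12, 1, 9]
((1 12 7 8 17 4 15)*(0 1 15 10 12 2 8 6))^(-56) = (0 17 7 2 10)(1 4 6 8 12)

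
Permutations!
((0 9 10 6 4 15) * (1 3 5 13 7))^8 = (0 10 4)(1 13 3 7 5)(6 15 9)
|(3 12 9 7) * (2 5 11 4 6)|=20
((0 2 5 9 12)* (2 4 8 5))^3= (0 5)(4 9)(8 12)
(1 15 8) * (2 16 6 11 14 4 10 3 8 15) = [0, 2, 16, 8, 10, 5, 11, 7, 1, 9, 3, 14, 12, 13, 4, 15, 6] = (1 2 16 6 11 14 4 10 3 8)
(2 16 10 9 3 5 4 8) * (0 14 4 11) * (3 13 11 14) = (0 3 5 14 4 8 2 16 10 9 13 11) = [3, 1, 16, 5, 8, 14, 6, 7, 2, 13, 9, 0, 12, 11, 4, 15, 10]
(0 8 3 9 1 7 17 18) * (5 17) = [8, 7, 2, 9, 4, 17, 6, 5, 3, 1, 10, 11, 12, 13, 14, 15, 16, 18, 0] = (0 8 3 9 1 7 5 17 18)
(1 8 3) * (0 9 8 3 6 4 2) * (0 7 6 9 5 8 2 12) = (0 5 8 9 2 7 6 4 12)(1 3) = [5, 3, 7, 1, 12, 8, 4, 6, 9, 2, 10, 11, 0]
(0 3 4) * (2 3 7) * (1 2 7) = (7)(0 1 2 3 4) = [1, 2, 3, 4, 0, 5, 6, 7]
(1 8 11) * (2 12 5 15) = (1 8 11)(2 12 5 15) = [0, 8, 12, 3, 4, 15, 6, 7, 11, 9, 10, 1, 5, 13, 14, 2]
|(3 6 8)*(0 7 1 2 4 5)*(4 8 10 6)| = 8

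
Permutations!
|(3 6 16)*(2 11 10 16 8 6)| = 10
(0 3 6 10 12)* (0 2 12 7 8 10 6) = (0 3)(2 12)(7 8 10) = [3, 1, 12, 0, 4, 5, 6, 8, 10, 9, 7, 11, 2]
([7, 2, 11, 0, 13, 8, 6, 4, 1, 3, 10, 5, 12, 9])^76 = (0 9 4)(1 2 11 5 8)(3 13 7)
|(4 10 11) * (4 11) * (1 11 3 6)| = 4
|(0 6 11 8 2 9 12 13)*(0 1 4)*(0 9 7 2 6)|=|(1 4 9 12 13)(2 7)(6 11 8)|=30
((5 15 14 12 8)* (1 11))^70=((1 11)(5 15 14 12 8))^70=(15)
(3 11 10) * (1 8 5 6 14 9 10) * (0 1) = (0 1 8 5 6 14 9 10 3 11) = [1, 8, 2, 11, 4, 6, 14, 7, 5, 10, 3, 0, 12, 13, 9]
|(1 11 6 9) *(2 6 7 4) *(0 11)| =8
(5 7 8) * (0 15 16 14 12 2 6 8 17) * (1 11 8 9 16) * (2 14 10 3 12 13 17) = [15, 11, 6, 12, 4, 7, 9, 2, 5, 16, 3, 8, 14, 17, 13, 1, 10, 0] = (0 15 1 11 8 5 7 2 6 9 16 10 3 12 14 13 17)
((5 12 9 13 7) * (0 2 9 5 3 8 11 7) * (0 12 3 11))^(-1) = ((0 2 9 13 12 5 3 8)(7 11))^(-1) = (0 8 3 5 12 13 9 2)(7 11)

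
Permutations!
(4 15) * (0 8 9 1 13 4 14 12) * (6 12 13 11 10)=(0 8 9 1 11 10 6 12)(4 15 14 13)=[8, 11, 2, 3, 15, 5, 12, 7, 9, 1, 6, 10, 0, 4, 13, 14]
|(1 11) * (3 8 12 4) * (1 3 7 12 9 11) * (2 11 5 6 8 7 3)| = 4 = |(2 11)(3 7 12 4)(5 6 8 9)|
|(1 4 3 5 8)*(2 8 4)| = |(1 2 8)(3 5 4)| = 3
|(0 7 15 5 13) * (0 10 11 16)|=|(0 7 15 5 13 10 11 16)|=8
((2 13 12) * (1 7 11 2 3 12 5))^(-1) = ((1 7 11 2 13 5)(3 12))^(-1) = (1 5 13 2 11 7)(3 12)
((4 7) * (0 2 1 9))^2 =((0 2 1 9)(4 7))^2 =(0 1)(2 9)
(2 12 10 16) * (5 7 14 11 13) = (2 12 10 16)(5 7 14 11 13) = [0, 1, 12, 3, 4, 7, 6, 14, 8, 9, 16, 13, 10, 5, 11, 15, 2]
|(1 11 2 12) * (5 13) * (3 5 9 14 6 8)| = 28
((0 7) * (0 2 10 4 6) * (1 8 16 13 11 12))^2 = ((0 7 2 10 4 6)(1 8 16 13 11 12))^2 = (0 2 4)(1 16 11)(6 7 10)(8 13 12)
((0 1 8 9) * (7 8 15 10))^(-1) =((0 1 15 10 7 8 9))^(-1) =(0 9 8 7 10 15 1)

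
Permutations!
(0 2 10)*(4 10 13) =[2, 1, 13, 3, 10, 5, 6, 7, 8, 9, 0, 11, 12, 4] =(0 2 13 4 10)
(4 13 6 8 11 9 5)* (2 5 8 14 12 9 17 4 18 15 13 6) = (2 5 18 15 13)(4 6 14 12 9 8 11 17) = [0, 1, 5, 3, 6, 18, 14, 7, 11, 8, 10, 17, 9, 2, 12, 13, 16, 4, 15]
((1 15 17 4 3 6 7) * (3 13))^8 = (17)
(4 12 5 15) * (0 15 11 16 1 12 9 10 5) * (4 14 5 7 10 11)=[15, 12, 2, 3, 9, 4, 6, 10, 8, 11, 7, 16, 0, 13, 5, 14, 1]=(0 15 14 5 4 9 11 16 1 12)(7 10)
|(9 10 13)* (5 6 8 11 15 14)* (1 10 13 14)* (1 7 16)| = |(1 10 14 5 6 8 11 15 7 16)(9 13)| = 10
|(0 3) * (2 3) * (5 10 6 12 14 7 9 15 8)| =|(0 2 3)(5 10 6 12 14 7 9 15 8)| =9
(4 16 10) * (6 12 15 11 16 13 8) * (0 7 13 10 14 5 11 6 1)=(0 7 13 8 1)(4 10)(5 11 16 14)(6 12 15)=[7, 0, 2, 3, 10, 11, 12, 13, 1, 9, 4, 16, 15, 8, 5, 6, 14]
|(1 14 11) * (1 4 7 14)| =4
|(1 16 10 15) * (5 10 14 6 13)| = 8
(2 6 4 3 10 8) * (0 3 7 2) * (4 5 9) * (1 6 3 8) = [8, 6, 3, 10, 7, 9, 5, 2, 0, 4, 1] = (0 8)(1 6 5 9 4 7 2 3 10)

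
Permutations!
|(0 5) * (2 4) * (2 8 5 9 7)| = 7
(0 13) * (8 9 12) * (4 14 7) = (0 13)(4 14 7)(8 9 12) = [13, 1, 2, 3, 14, 5, 6, 4, 9, 12, 10, 11, 8, 0, 7]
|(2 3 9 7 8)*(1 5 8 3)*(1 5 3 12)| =15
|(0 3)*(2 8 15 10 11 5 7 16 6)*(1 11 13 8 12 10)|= 12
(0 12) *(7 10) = [12, 1, 2, 3, 4, 5, 6, 10, 8, 9, 7, 11, 0] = (0 12)(7 10)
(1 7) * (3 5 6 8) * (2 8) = [0, 7, 8, 5, 4, 6, 2, 1, 3] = (1 7)(2 8 3 5 6)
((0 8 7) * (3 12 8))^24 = ((0 3 12 8 7))^24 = (0 7 8 12 3)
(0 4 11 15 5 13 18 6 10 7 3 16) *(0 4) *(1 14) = (1 14)(3 16 4 11 15 5 13 18 6 10 7) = [0, 14, 2, 16, 11, 13, 10, 3, 8, 9, 7, 15, 12, 18, 1, 5, 4, 17, 6]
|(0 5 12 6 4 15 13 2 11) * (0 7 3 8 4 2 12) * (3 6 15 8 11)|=|(0 5)(2 3 11 7 6)(4 8)(12 15 13)|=30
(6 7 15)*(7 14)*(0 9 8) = (0 9 8)(6 14 7 15) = [9, 1, 2, 3, 4, 5, 14, 15, 0, 8, 10, 11, 12, 13, 7, 6]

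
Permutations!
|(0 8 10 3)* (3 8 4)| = 6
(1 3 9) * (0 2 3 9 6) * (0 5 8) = (0 2 3 6 5 8)(1 9) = [2, 9, 3, 6, 4, 8, 5, 7, 0, 1]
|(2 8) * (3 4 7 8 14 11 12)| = 8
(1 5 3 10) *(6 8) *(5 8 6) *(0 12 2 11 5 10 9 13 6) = (0 12 2 11 5 3 9 13 6)(1 8 10) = [12, 8, 11, 9, 4, 3, 0, 7, 10, 13, 1, 5, 2, 6]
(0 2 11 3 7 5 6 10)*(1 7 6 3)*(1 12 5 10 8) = (0 2 11 12 5 3 6 8 1 7 10) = [2, 7, 11, 6, 4, 3, 8, 10, 1, 9, 0, 12, 5]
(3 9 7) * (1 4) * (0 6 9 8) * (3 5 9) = (0 6 3 8)(1 4)(5 9 7) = [6, 4, 2, 8, 1, 9, 3, 5, 0, 7]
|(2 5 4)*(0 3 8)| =3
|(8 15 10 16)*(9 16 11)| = |(8 15 10 11 9 16)| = 6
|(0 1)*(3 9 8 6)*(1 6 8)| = |(0 6 3 9 1)| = 5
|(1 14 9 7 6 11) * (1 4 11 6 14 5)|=6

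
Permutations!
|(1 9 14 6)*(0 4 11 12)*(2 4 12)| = |(0 12)(1 9 14 6)(2 4 11)| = 12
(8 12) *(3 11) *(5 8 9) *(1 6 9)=(1 6 9 5 8 12)(3 11)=[0, 6, 2, 11, 4, 8, 9, 7, 12, 5, 10, 3, 1]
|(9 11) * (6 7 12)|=6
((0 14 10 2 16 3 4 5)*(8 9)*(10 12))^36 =((0 14 12 10 2 16 3 4 5)(8 9))^36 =(16)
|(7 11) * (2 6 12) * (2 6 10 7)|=4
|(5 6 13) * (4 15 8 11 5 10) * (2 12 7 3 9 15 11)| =|(2 12 7 3 9 15 8)(4 11 5 6 13 10)| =42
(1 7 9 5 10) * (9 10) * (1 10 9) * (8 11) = [0, 7, 2, 3, 4, 1, 6, 9, 11, 5, 10, 8] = (1 7 9 5)(8 11)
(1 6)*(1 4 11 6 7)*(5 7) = (1 5 7)(4 11 6) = [0, 5, 2, 3, 11, 7, 4, 1, 8, 9, 10, 6]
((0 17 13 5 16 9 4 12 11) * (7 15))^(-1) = ((0 17 13 5 16 9 4 12 11)(7 15))^(-1) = (0 11 12 4 9 16 5 13 17)(7 15)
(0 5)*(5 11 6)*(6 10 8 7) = (0 11 10 8 7 6 5) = [11, 1, 2, 3, 4, 0, 5, 6, 7, 9, 8, 10]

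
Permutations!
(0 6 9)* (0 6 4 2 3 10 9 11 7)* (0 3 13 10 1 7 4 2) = [2, 7, 13, 1, 0, 5, 11, 3, 8, 6, 9, 4, 12, 10] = (0 2 13 10 9 6 11 4)(1 7 3)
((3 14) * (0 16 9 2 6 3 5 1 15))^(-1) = (0 15 1 5 14 3 6 2 9 16)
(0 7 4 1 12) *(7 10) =[10, 12, 2, 3, 1, 5, 6, 4, 8, 9, 7, 11, 0] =(0 10 7 4 1 12)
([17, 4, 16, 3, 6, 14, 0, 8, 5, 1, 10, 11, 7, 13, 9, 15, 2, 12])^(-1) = [6, 9, 16, 3, 1, 8, 4, 12, 7, 14, 10, 11, 17, 13, 5, 15, 2, 0]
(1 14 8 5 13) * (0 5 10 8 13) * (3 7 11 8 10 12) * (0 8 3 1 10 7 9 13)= (0 5 8 12 1 14)(3 9 13 10 7 11)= [5, 14, 2, 9, 4, 8, 6, 11, 12, 13, 7, 3, 1, 10, 0]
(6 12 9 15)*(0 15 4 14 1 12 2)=(0 15 6 2)(1 12 9 4 14)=[15, 12, 0, 3, 14, 5, 2, 7, 8, 4, 10, 11, 9, 13, 1, 6]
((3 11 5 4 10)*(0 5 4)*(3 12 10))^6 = ((0 5)(3 11 4)(10 12))^6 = (12)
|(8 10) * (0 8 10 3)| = 3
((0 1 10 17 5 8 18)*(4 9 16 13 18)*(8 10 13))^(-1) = ((0 1 13 18)(4 9 16 8)(5 10 17))^(-1) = (0 18 13 1)(4 8 16 9)(5 17 10)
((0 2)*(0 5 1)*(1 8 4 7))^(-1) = ((0 2 5 8 4 7 1))^(-1) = (0 1 7 4 8 5 2)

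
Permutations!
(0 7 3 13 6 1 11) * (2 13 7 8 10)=(0 8 10 2 13 6 1 11)(3 7)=[8, 11, 13, 7, 4, 5, 1, 3, 10, 9, 2, 0, 12, 6]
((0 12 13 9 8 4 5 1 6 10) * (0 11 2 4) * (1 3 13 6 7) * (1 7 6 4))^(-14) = (0 4 3 9)(1 6 10 11 2)(5 13 8 12) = ((0 12 4 5 3 13 9 8)(1 6 10 11 2))^(-14)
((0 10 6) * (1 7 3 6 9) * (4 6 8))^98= ((0 10 9 1 7 3 8 4 6))^98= (0 6 4 8 3 7 1 9 10)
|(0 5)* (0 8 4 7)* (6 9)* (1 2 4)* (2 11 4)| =|(0 5 8 1 11 4 7)(6 9)| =14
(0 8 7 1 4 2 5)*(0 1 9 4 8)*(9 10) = (1 8 7 10 9 4 2 5) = [0, 8, 5, 3, 2, 1, 6, 10, 7, 4, 9]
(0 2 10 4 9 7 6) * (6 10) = (0 2 6)(4 9 7 10) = [2, 1, 6, 3, 9, 5, 0, 10, 8, 7, 4]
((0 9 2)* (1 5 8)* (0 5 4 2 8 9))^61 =((1 4 2 5 9 8))^61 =(1 4 2 5 9 8)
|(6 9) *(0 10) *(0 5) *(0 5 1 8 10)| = |(1 8 10)(6 9)| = 6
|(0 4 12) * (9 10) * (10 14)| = |(0 4 12)(9 14 10)| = 3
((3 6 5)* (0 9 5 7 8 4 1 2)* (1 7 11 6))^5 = (0 2 1 3 5 9)(4 8 7)(6 11)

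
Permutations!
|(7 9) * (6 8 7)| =4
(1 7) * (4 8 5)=(1 7)(4 8 5)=[0, 7, 2, 3, 8, 4, 6, 1, 5]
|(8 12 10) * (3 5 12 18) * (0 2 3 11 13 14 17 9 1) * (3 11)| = 24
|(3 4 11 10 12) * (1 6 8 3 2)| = |(1 6 8 3 4 11 10 12 2)| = 9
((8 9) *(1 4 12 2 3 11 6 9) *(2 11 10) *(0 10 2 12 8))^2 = ((0 10 12 11 6 9)(1 4 8)(2 3))^2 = (0 12 6)(1 8 4)(9 10 11)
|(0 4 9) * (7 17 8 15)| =12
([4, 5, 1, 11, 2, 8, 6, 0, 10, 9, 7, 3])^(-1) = (0 7 10 8 5 1 2 4)(3 11)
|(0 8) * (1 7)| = 2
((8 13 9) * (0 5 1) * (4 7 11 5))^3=(13)(0 11)(1 7)(4 5)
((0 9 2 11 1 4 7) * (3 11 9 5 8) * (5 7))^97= ((0 7)(1 4 5 8 3 11)(2 9))^97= (0 7)(1 4 5 8 3 11)(2 9)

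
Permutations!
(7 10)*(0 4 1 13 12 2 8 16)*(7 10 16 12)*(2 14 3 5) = (0 4 1 13 7 16)(2 8 12 14 3 5) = [4, 13, 8, 5, 1, 2, 6, 16, 12, 9, 10, 11, 14, 7, 3, 15, 0]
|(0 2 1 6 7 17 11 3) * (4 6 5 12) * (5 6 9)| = 8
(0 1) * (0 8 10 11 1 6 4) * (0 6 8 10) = (0 8)(1 10 11)(4 6) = [8, 10, 2, 3, 6, 5, 4, 7, 0, 9, 11, 1]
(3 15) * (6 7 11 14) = [0, 1, 2, 15, 4, 5, 7, 11, 8, 9, 10, 14, 12, 13, 6, 3] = (3 15)(6 7 11 14)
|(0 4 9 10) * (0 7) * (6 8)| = |(0 4 9 10 7)(6 8)| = 10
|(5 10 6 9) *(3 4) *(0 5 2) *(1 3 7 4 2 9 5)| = |(0 1 3 2)(4 7)(5 10 6)| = 12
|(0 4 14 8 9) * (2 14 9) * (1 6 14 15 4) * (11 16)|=|(0 1 6 14 8 2 15 4 9)(11 16)|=18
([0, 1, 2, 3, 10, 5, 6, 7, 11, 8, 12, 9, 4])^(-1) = (4 12 10)(8 9 11)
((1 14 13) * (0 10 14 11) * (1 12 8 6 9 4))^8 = ((0 10 14 13 12 8 6 9 4 1 11))^8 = (0 4 8 14 11 9 12 10 1 6 13)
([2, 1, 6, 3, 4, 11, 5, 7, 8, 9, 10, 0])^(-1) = [11, 1, 0, 3, 4, 6, 2, 7, 8, 9, 10, 5]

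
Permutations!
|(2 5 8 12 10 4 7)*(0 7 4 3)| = |(0 7 2 5 8 12 10 3)| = 8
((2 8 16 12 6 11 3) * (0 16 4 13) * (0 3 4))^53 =((0 16 12 6 11 4 13 3 2 8))^53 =(0 6 13 8 12 4 2 16 11 3)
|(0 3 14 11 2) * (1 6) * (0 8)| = |(0 3 14 11 2 8)(1 6)| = 6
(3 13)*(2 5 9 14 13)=(2 5 9 14 13 3)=[0, 1, 5, 2, 4, 9, 6, 7, 8, 14, 10, 11, 12, 3, 13]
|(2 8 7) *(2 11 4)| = 5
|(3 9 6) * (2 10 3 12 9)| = |(2 10 3)(6 12 9)| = 3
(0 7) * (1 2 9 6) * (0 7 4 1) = (0 4 1 2 9 6) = [4, 2, 9, 3, 1, 5, 0, 7, 8, 6]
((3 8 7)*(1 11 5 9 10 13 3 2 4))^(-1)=((1 11 5 9 10 13 3 8 7 2 4))^(-1)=(1 4 2 7 8 3 13 10 9 5 11)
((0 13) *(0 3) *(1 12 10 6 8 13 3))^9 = ((0 3)(1 12 10 6 8 13))^9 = (0 3)(1 6)(8 12)(10 13)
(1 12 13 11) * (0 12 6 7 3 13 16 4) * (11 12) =(0 11 1 6 7 3 13 12 16 4) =[11, 6, 2, 13, 0, 5, 7, 3, 8, 9, 10, 1, 16, 12, 14, 15, 4]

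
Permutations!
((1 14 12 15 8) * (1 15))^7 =((1 14 12)(8 15))^7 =(1 14 12)(8 15)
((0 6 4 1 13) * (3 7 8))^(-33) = (0 4 13 6 1)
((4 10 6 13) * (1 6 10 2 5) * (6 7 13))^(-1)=(1 5 2 4 13 7)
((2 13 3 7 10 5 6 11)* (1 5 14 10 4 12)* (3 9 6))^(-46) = (14)(1 3 4)(2 11 6 9 13)(5 7 12)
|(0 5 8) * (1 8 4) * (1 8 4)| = 5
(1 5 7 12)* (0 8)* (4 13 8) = (0 4 13 8)(1 5 7 12) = [4, 5, 2, 3, 13, 7, 6, 12, 0, 9, 10, 11, 1, 8]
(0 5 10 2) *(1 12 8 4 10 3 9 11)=(0 5 3 9 11 1 12 8 4 10 2)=[5, 12, 0, 9, 10, 3, 6, 7, 4, 11, 2, 1, 8]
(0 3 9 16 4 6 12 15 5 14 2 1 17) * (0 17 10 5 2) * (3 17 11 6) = (0 17 11 6 12 15 2 1 10 5 14)(3 9 16 4) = [17, 10, 1, 9, 3, 14, 12, 7, 8, 16, 5, 6, 15, 13, 0, 2, 4, 11]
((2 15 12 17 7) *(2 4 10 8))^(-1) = (2 8 10 4 7 17 12 15)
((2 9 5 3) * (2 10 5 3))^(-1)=(2 5 10 3 9)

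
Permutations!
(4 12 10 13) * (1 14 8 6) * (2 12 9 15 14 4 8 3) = (1 4 9 15 14 3 2 12 10 13 8 6) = [0, 4, 12, 2, 9, 5, 1, 7, 6, 15, 13, 11, 10, 8, 3, 14]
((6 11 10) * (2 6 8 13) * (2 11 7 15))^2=((2 6 7 15)(8 13 11 10))^2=(2 7)(6 15)(8 11)(10 13)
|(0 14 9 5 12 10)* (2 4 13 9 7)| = 10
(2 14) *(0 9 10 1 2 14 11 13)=(14)(0 9 10 1 2 11 13)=[9, 2, 11, 3, 4, 5, 6, 7, 8, 10, 1, 13, 12, 0, 14]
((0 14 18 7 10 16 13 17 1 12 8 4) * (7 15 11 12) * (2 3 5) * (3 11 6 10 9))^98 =((0 14 18 15 6 10 16 13 17 1 7 9 3 5 2 11 12 8 4))^98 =(0 15 16 1 3 11 4 18 10 17 9 2 8 14 6 13 7 5 12)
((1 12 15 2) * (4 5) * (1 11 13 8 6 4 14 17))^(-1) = (1 17 14 5 4 6 8 13 11 2 15 12)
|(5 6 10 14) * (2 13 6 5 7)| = 6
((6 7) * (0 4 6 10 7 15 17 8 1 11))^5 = (0 8 6 11 17 4 1 15)(7 10)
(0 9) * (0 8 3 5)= (0 9 8 3 5)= [9, 1, 2, 5, 4, 0, 6, 7, 3, 8]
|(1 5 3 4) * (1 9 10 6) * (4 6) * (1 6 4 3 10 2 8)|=8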